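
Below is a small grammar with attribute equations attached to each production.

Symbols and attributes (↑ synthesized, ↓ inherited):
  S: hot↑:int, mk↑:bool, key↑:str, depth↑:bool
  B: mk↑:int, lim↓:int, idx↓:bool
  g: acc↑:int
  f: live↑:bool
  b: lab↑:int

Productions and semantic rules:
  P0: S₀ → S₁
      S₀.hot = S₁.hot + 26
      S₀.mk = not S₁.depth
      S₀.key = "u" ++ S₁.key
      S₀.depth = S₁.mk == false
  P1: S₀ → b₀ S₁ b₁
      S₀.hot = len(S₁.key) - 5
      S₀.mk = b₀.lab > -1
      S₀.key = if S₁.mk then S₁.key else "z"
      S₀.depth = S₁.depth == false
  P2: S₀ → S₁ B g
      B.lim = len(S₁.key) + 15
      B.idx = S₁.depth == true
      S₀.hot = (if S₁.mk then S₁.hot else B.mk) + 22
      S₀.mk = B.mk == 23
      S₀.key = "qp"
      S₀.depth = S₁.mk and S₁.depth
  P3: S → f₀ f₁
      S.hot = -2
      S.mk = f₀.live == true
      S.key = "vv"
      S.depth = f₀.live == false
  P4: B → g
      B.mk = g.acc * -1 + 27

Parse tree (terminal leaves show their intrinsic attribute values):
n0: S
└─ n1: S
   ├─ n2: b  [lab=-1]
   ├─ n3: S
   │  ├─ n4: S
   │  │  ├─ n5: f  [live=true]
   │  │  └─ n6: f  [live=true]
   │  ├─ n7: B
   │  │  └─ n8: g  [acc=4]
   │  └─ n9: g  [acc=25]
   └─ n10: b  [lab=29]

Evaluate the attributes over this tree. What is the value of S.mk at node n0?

1. n2.lab = -1  [terminal]
2. n5.live = true  [terminal]
3. n6.live = true  [terminal]
4. n4.hot = -2  [-2]
5. n4.mk = true  [f₀.live == true]
6. n4.key = "vv"  ["vv"]
7. n4.depth = false  [f₀.live == false]
8. n7.lim = 17  [len(S₁.key) + 15]
9. n7.idx = false  [S₁.depth == true]
10. n8.acc = 4  [terminal]
11. n7.mk = 23  [g.acc * -1 + 27]
12. n9.acc = 25  [terminal]
13. n3.hot = 20  [(if S₁.mk then S₁.hot else B.mk) + 22]
14. n3.mk = true  [B.mk == 23]
15. n3.key = "qp"  ["qp"]
16. n3.depth = false  [S₁.mk and S₁.depth]
17. n10.lab = 29  [terminal]
18. n1.hot = -3  [len(S₁.key) - 5]
19. n1.mk = false  [b₀.lab > -1]
20. n1.key = "qp"  [if S₁.mk then S₁.key else "z"]
21. n1.depth = true  [S₁.depth == false]
22. n0.hot = 23  [S₁.hot + 26]
23. n0.mk = false  [not S₁.depth]
24. n0.key = "uqp"  ["u" ++ S₁.key]
25. n0.depth = true  [S₁.mk == false]

false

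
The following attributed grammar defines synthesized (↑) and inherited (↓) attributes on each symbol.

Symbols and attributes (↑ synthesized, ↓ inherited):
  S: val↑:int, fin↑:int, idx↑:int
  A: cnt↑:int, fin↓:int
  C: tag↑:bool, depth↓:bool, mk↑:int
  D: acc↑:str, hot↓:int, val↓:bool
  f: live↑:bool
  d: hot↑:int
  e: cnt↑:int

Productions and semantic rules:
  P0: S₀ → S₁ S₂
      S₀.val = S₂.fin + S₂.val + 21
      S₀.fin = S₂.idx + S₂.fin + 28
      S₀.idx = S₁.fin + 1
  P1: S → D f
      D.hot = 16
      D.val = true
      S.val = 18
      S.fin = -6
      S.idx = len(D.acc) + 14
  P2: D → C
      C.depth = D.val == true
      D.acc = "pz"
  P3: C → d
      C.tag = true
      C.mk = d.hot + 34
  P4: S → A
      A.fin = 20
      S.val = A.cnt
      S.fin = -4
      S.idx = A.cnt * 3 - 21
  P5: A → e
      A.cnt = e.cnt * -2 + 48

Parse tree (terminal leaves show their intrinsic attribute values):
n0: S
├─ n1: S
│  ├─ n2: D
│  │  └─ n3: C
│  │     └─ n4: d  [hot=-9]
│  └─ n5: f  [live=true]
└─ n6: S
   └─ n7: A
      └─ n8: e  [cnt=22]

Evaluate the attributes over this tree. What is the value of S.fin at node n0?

1. n2.hot = 16  [16]
2. n2.val = true  [true]
3. n3.depth = true  [D.val == true]
4. n4.hot = -9  [terminal]
5. n3.tag = true  [true]
6. n3.mk = 25  [d.hot + 34]
7. n2.acc = "pz"  ["pz"]
8. n5.live = true  [terminal]
9. n1.val = 18  [18]
10. n1.fin = -6  [-6]
11. n1.idx = 16  [len(D.acc) + 14]
12. n7.fin = 20  [20]
13. n8.cnt = 22  [terminal]
14. n7.cnt = 4  [e.cnt * -2 + 48]
15. n6.val = 4  [A.cnt]
16. n6.fin = -4  [-4]
17. n6.idx = -9  [A.cnt * 3 - 21]
18. n0.val = 21  [S₂.fin + S₂.val + 21]
19. n0.fin = 15  [S₂.idx + S₂.fin + 28]
20. n0.idx = -5  [S₁.fin + 1]

15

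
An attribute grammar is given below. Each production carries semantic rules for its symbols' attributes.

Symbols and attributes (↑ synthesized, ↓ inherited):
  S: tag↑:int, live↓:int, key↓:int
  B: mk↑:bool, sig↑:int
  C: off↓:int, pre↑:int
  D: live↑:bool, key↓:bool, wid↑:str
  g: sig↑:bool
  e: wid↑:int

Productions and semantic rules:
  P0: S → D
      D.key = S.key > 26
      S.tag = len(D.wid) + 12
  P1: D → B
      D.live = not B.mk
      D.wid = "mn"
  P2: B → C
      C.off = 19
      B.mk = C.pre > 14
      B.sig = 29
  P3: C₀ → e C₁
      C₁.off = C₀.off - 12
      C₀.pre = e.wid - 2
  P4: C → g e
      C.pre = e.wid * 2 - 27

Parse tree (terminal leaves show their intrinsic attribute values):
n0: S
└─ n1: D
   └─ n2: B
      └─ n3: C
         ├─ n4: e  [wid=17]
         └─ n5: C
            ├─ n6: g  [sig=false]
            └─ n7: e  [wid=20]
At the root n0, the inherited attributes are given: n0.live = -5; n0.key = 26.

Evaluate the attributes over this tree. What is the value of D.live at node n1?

1. n0.live = -5  [given at root]
2. n0.key = 26  [given at root]
3. n1.key = false  [S.key > 26]
4. n3.off = 19  [19]
5. n4.wid = 17  [terminal]
6. n5.off = 7  [C₀.off - 12]
7. n6.sig = false  [terminal]
8. n7.wid = 20  [terminal]
9. n5.pre = 13  [e.wid * 2 - 27]
10. n3.pre = 15  [e.wid - 2]
11. n2.mk = true  [C.pre > 14]
12. n2.sig = 29  [29]
13. n1.live = false  [not B.mk]
14. n1.wid = "mn"  ["mn"]
15. n0.tag = 14  [len(D.wid) + 12]

false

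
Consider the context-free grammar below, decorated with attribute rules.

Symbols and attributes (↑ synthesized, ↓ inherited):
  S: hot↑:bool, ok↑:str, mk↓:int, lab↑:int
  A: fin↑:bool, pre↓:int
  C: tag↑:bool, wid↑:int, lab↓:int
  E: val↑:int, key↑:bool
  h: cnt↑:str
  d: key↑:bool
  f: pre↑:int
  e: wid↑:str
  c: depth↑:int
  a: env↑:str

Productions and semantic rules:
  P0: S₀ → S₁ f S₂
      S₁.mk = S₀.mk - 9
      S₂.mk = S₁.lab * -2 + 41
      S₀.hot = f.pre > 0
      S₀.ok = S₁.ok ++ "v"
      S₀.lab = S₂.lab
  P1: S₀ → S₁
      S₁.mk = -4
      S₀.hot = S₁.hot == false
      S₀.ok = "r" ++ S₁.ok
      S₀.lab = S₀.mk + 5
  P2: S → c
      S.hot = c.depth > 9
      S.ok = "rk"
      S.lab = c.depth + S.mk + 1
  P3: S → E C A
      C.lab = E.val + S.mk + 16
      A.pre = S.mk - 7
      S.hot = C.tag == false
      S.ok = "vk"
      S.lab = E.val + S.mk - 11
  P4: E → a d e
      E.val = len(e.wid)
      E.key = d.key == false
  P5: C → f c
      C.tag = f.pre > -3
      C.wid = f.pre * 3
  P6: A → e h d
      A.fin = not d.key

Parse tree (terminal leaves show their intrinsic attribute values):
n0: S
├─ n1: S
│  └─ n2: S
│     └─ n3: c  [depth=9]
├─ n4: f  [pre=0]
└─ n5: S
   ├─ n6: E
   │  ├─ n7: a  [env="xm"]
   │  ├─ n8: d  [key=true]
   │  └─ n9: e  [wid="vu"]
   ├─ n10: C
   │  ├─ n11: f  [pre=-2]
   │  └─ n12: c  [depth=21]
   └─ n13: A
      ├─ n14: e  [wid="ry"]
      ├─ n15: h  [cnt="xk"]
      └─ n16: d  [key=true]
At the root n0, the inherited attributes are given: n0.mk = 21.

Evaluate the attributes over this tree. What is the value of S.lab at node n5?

1. n0.mk = 21  [given at root]
2. n1.mk = 12  [S₀.mk - 9]
3. n2.mk = -4  [-4]
4. n3.depth = 9  [terminal]
5. n2.hot = false  [c.depth > 9]
6. n2.ok = "rk"  ["rk"]
7. n2.lab = 6  [c.depth + S.mk + 1]
8. n1.hot = true  [S₁.hot == false]
9. n1.ok = "rrk"  ["r" ++ S₁.ok]
10. n1.lab = 17  [S₀.mk + 5]
11. n4.pre = 0  [terminal]
12. n5.mk = 7  [S₁.lab * -2 + 41]
13. n7.env = "xm"  [terminal]
14. n8.key = true  [terminal]
15. n9.wid = "vu"  [terminal]
16. n6.val = 2  [len(e.wid)]
17. n6.key = false  [d.key == false]
18. n10.lab = 25  [E.val + S.mk + 16]
19. n11.pre = -2  [terminal]
20. n12.depth = 21  [terminal]
21. n10.tag = true  [f.pre > -3]
22. n10.wid = -6  [f.pre * 3]
23. n13.pre = 0  [S.mk - 7]
24. n14.wid = "ry"  [terminal]
25. n15.cnt = "xk"  [terminal]
26. n16.key = true  [terminal]
27. n13.fin = false  [not d.key]
28. n5.hot = false  [C.tag == false]
29. n5.ok = "vk"  ["vk"]
30. n5.lab = -2  [E.val + S.mk - 11]
31. n0.hot = false  [f.pre > 0]
32. n0.ok = "rrkv"  [S₁.ok ++ "v"]
33. n0.lab = -2  [S₂.lab]

-2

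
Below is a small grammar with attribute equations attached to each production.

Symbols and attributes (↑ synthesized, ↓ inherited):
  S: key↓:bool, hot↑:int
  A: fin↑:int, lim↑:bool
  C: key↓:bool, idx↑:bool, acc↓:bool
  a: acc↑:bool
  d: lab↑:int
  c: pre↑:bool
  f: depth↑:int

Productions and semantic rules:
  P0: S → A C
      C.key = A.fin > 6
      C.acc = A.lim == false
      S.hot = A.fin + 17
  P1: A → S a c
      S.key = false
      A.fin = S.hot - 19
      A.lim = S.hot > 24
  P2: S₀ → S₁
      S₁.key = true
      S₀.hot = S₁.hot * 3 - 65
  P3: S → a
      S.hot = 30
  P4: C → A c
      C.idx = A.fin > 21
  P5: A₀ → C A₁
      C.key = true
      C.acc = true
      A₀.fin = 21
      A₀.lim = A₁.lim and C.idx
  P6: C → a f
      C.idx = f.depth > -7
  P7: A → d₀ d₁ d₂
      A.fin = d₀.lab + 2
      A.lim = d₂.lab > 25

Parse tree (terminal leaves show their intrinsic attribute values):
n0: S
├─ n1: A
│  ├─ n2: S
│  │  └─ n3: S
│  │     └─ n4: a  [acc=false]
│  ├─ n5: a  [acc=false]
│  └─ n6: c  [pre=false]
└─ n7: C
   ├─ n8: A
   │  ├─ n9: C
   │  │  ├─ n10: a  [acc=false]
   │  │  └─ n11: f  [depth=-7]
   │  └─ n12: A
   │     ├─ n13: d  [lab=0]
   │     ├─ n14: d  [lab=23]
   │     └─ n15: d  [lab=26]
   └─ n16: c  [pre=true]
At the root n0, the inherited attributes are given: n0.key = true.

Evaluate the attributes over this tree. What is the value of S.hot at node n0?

1. n0.key = true  [given at root]
2. n2.key = false  [false]
3. n3.key = true  [true]
4. n4.acc = false  [terminal]
5. n3.hot = 30  [30]
6. n2.hot = 25  [S₁.hot * 3 - 65]
7. n5.acc = false  [terminal]
8. n6.pre = false  [terminal]
9. n1.fin = 6  [S.hot - 19]
10. n1.lim = true  [S.hot > 24]
11. n7.key = false  [A.fin > 6]
12. n7.acc = false  [A.lim == false]
13. n9.key = true  [true]
14. n9.acc = true  [true]
15. n10.acc = false  [terminal]
16. n11.depth = -7  [terminal]
17. n9.idx = false  [f.depth > -7]
18. n13.lab = 0  [terminal]
19. n14.lab = 23  [terminal]
20. n15.lab = 26  [terminal]
21. n12.fin = 2  [d₀.lab + 2]
22. n12.lim = true  [d₂.lab > 25]
23. n8.fin = 21  [21]
24. n8.lim = false  [A₁.lim and C.idx]
25. n16.pre = true  [terminal]
26. n7.idx = false  [A.fin > 21]
27. n0.hot = 23  [A.fin + 17]

23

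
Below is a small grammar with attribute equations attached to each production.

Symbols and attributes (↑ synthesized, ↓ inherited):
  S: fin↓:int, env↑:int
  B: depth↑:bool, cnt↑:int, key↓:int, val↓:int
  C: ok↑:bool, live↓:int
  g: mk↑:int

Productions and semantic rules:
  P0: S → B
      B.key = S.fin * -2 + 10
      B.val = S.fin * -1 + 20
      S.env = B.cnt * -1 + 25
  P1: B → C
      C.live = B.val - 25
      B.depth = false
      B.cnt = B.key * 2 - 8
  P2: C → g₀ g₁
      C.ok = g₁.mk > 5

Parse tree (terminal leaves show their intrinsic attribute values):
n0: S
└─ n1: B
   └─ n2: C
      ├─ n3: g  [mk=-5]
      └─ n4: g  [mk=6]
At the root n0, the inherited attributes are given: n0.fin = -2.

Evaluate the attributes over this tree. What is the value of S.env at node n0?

5

1. n0.fin = -2  [given at root]
2. n1.key = 14  [S.fin * -2 + 10]
3. n1.val = 22  [S.fin * -1 + 20]
4. n2.live = -3  [B.val - 25]
5. n3.mk = -5  [terminal]
6. n4.mk = 6  [terminal]
7. n2.ok = true  [g₁.mk > 5]
8. n1.depth = false  [false]
9. n1.cnt = 20  [B.key * 2 - 8]
10. n0.env = 5  [B.cnt * -1 + 25]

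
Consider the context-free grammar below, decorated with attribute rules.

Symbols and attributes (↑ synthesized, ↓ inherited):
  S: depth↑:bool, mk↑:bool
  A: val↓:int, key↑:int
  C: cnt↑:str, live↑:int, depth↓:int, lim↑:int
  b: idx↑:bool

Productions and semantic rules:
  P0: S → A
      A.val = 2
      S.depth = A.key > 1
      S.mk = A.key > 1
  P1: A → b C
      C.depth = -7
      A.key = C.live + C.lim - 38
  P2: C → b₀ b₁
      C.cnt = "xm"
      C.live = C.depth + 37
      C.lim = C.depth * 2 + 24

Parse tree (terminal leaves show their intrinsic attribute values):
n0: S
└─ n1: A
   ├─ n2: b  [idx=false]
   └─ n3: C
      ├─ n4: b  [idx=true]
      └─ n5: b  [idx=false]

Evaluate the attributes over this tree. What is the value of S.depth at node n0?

true

1. n1.val = 2  [2]
2. n2.idx = false  [terminal]
3. n3.depth = -7  [-7]
4. n4.idx = true  [terminal]
5. n5.idx = false  [terminal]
6. n3.cnt = "xm"  ["xm"]
7. n3.live = 30  [C.depth + 37]
8. n3.lim = 10  [C.depth * 2 + 24]
9. n1.key = 2  [C.live + C.lim - 38]
10. n0.depth = true  [A.key > 1]
11. n0.mk = true  [A.key > 1]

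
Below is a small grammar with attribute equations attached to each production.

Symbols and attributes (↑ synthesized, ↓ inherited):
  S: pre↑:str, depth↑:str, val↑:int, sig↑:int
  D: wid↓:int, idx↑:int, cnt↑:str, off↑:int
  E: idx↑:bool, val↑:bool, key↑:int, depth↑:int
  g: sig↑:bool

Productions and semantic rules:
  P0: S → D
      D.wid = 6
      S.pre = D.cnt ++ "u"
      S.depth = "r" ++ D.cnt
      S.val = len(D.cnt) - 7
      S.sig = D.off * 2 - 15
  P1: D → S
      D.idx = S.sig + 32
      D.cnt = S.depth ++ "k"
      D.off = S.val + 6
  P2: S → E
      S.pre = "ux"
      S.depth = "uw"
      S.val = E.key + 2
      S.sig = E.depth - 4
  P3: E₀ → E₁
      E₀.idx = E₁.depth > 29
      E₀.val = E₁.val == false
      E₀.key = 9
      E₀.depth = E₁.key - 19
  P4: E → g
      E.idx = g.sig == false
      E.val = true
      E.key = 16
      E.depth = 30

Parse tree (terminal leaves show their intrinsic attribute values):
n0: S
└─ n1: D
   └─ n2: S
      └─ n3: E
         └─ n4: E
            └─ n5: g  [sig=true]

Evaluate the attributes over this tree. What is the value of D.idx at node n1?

1. n1.wid = 6  [6]
2. n5.sig = true  [terminal]
3. n4.idx = false  [g.sig == false]
4. n4.val = true  [true]
5. n4.key = 16  [16]
6. n4.depth = 30  [30]
7. n3.idx = true  [E₁.depth > 29]
8. n3.val = false  [E₁.val == false]
9. n3.key = 9  [9]
10. n3.depth = -3  [E₁.key - 19]
11. n2.pre = "ux"  ["ux"]
12. n2.depth = "uw"  ["uw"]
13. n2.val = 11  [E.key + 2]
14. n2.sig = -7  [E.depth - 4]
15. n1.idx = 25  [S.sig + 32]
16. n1.cnt = "uwk"  [S.depth ++ "k"]
17. n1.off = 17  [S.val + 6]
18. n0.pre = "uwku"  [D.cnt ++ "u"]
19. n0.depth = "ruwk"  ["r" ++ D.cnt]
20. n0.val = -4  [len(D.cnt) - 7]
21. n0.sig = 19  [D.off * 2 - 15]

25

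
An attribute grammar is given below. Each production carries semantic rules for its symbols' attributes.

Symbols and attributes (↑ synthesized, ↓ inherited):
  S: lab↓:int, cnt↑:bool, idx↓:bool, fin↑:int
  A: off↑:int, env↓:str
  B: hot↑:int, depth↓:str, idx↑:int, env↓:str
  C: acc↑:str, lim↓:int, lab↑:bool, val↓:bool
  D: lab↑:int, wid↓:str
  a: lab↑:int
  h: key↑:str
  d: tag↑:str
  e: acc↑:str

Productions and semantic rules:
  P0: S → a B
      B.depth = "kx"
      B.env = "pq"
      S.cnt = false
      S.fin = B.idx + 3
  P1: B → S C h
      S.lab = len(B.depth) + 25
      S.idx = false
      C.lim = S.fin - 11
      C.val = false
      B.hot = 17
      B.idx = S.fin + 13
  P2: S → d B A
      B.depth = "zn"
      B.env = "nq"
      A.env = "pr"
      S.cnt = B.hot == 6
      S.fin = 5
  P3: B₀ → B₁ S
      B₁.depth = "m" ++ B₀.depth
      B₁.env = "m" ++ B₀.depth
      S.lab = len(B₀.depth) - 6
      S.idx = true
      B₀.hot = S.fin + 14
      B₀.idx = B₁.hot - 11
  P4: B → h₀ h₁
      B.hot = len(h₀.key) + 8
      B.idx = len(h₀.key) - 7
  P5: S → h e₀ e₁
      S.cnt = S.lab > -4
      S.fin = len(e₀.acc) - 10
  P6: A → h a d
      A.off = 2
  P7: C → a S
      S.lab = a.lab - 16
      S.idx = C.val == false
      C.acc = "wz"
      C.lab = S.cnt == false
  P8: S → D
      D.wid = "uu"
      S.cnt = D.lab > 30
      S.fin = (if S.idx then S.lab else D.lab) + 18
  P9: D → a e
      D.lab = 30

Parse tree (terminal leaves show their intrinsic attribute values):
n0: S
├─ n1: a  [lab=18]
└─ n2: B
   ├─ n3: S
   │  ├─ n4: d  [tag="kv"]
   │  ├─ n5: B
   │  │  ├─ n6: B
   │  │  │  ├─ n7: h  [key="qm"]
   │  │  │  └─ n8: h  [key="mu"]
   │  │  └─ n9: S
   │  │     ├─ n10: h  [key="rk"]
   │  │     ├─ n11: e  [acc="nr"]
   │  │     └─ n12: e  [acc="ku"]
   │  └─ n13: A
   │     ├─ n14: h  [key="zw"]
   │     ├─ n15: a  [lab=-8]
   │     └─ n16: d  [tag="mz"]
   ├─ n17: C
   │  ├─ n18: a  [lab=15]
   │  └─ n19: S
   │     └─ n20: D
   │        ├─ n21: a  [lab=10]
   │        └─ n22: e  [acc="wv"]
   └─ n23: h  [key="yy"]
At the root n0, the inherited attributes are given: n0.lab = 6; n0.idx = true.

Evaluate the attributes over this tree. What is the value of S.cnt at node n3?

1. n0.lab = 6  [given at root]
2. n0.idx = true  [given at root]
3. n1.lab = 18  [terminal]
4. n2.depth = "kx"  ["kx"]
5. n2.env = "pq"  ["pq"]
6. n3.lab = 27  [len(B.depth) + 25]
7. n3.idx = false  [false]
8. n4.tag = "kv"  [terminal]
9. n5.depth = "zn"  ["zn"]
10. n5.env = "nq"  ["nq"]
11. n6.depth = "mzn"  ["m" ++ B₀.depth]
12. n6.env = "mzn"  ["m" ++ B₀.depth]
13. n7.key = "qm"  [terminal]
14. n8.key = "mu"  [terminal]
15. n6.hot = 10  [len(h₀.key) + 8]
16. n6.idx = -5  [len(h₀.key) - 7]
17. n9.lab = -4  [len(B₀.depth) - 6]
18. n9.idx = true  [true]
19. n10.key = "rk"  [terminal]
20. n11.acc = "nr"  [terminal]
21. n12.acc = "ku"  [terminal]
22. n9.cnt = false  [S.lab > -4]
23. n9.fin = -8  [len(e₀.acc) - 10]
24. n5.hot = 6  [S.fin + 14]
25. n5.idx = -1  [B₁.hot - 11]
26. n13.env = "pr"  ["pr"]
27. n14.key = "zw"  [terminal]
28. n15.lab = -8  [terminal]
29. n16.tag = "mz"  [terminal]
30. n13.off = 2  [2]
31. n3.cnt = true  [B.hot == 6]
32. n3.fin = 5  [5]
33. n17.lim = -6  [S.fin - 11]
34. n17.val = false  [false]
35. n18.lab = 15  [terminal]
36. n19.lab = -1  [a.lab - 16]
37. n19.idx = true  [C.val == false]
38. n20.wid = "uu"  ["uu"]
39. n21.lab = 10  [terminal]
40. n22.acc = "wv"  [terminal]
41. n20.lab = 30  [30]
42. n19.cnt = false  [D.lab > 30]
43. n19.fin = 17  [(if S.idx then S.lab else D.lab) + 18]
44. n17.acc = "wz"  ["wz"]
45. n17.lab = true  [S.cnt == false]
46. n23.key = "yy"  [terminal]
47. n2.hot = 17  [17]
48. n2.idx = 18  [S.fin + 13]
49. n0.cnt = false  [false]
50. n0.fin = 21  [B.idx + 3]

true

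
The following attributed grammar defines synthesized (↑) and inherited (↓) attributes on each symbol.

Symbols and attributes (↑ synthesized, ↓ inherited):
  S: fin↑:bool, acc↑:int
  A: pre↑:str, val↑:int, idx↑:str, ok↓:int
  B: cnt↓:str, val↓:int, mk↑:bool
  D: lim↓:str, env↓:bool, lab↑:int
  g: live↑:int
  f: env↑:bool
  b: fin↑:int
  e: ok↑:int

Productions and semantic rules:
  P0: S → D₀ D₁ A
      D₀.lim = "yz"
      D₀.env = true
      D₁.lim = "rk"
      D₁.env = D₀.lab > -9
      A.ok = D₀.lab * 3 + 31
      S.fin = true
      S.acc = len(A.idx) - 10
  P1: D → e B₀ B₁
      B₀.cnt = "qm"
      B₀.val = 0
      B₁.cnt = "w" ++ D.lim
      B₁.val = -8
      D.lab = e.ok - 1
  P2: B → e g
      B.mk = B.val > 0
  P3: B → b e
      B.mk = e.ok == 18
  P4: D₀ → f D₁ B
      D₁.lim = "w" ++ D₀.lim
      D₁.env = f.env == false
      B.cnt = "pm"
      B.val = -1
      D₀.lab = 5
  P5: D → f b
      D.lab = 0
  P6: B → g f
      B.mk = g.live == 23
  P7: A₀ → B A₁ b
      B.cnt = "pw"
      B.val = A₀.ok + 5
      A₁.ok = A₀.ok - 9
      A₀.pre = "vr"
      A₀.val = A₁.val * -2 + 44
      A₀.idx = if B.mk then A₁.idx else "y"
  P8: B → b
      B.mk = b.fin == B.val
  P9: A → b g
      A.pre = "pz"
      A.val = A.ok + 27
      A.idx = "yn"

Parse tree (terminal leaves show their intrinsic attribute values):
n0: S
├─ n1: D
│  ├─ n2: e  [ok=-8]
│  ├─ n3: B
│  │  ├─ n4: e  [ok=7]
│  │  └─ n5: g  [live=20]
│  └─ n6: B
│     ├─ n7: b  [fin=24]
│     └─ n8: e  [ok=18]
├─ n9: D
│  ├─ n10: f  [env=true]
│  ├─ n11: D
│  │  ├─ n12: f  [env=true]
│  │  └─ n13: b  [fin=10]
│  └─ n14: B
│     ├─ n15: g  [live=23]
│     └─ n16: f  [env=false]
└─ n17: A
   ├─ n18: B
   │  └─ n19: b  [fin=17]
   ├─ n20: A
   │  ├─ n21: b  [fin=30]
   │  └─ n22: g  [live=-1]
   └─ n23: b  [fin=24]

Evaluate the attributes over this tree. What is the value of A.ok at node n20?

-5

1. n1.lim = "yz"  ["yz"]
2. n1.env = true  [true]
3. n2.ok = -8  [terminal]
4. n3.cnt = "qm"  ["qm"]
5. n3.val = 0  [0]
6. n4.ok = 7  [terminal]
7. n5.live = 20  [terminal]
8. n3.mk = false  [B.val > 0]
9. n6.cnt = "wyz"  ["w" ++ D.lim]
10. n6.val = -8  [-8]
11. n7.fin = 24  [terminal]
12. n8.ok = 18  [terminal]
13. n6.mk = true  [e.ok == 18]
14. n1.lab = -9  [e.ok - 1]
15. n9.lim = "rk"  ["rk"]
16. n9.env = false  [D₀.lab > -9]
17. n10.env = true  [terminal]
18. n11.lim = "wrk"  ["w" ++ D₀.lim]
19. n11.env = false  [f.env == false]
20. n12.env = true  [terminal]
21. n13.fin = 10  [terminal]
22. n11.lab = 0  [0]
23. n14.cnt = "pm"  ["pm"]
24. n14.val = -1  [-1]
25. n15.live = 23  [terminal]
26. n16.env = false  [terminal]
27. n14.mk = true  [g.live == 23]
28. n9.lab = 5  [5]
29. n17.ok = 4  [D₀.lab * 3 + 31]
30. n18.cnt = "pw"  ["pw"]
31. n18.val = 9  [A₀.ok + 5]
32. n19.fin = 17  [terminal]
33. n18.mk = false  [b.fin == B.val]
34. n20.ok = -5  [A₀.ok - 9]
35. n21.fin = 30  [terminal]
36. n22.live = -1  [terminal]
37. n20.pre = "pz"  ["pz"]
38. n20.val = 22  [A.ok + 27]
39. n20.idx = "yn"  ["yn"]
40. n23.fin = 24  [terminal]
41. n17.pre = "vr"  ["vr"]
42. n17.val = 0  [A₁.val * -2 + 44]
43. n17.idx = "y"  [if B.mk then A₁.idx else "y"]
44. n0.fin = true  [true]
45. n0.acc = -9  [len(A.idx) - 10]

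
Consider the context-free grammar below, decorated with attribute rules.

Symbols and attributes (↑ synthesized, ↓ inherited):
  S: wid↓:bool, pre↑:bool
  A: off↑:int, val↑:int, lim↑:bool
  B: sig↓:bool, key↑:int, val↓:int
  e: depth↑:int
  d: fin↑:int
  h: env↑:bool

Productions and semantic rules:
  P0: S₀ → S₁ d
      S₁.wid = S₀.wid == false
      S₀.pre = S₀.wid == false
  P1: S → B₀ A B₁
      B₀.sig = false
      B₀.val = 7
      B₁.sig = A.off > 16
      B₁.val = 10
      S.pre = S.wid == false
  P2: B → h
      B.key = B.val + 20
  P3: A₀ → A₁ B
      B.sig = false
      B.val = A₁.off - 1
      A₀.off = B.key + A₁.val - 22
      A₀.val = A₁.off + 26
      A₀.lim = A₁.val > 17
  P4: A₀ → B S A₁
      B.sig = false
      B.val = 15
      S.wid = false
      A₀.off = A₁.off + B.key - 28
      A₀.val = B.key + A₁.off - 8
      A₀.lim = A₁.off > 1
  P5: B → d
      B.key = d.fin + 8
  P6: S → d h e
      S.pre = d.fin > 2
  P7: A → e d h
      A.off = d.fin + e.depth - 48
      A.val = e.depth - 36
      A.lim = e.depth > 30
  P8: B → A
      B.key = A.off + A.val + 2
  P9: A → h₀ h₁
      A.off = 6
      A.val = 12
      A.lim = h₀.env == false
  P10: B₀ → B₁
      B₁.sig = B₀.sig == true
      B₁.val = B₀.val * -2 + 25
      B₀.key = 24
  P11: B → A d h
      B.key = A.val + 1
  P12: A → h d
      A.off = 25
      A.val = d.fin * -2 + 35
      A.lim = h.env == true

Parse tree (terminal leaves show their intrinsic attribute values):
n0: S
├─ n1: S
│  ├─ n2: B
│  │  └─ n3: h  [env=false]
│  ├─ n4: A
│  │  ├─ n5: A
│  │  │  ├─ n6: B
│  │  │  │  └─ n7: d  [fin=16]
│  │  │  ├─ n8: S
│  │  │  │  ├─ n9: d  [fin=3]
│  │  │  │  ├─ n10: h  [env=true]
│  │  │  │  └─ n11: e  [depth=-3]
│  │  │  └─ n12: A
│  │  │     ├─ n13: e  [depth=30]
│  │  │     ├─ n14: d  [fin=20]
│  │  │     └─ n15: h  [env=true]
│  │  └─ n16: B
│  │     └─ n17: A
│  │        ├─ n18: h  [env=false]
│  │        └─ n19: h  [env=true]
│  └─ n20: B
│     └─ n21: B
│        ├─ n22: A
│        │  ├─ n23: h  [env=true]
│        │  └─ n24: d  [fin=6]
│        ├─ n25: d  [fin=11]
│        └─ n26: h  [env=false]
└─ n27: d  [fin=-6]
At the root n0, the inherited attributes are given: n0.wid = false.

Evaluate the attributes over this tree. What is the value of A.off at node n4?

16

1. n0.wid = false  [given at root]
2. n1.wid = true  [S₀.wid == false]
3. n2.sig = false  [false]
4. n2.val = 7  [7]
5. n3.env = false  [terminal]
6. n2.key = 27  [B.val + 20]
7. n6.sig = false  [false]
8. n6.val = 15  [15]
9. n7.fin = 16  [terminal]
10. n6.key = 24  [d.fin + 8]
11. n8.wid = false  [false]
12. n9.fin = 3  [terminal]
13. n10.env = true  [terminal]
14. n11.depth = -3  [terminal]
15. n8.pre = true  [d.fin > 2]
16. n13.depth = 30  [terminal]
17. n14.fin = 20  [terminal]
18. n15.env = true  [terminal]
19. n12.off = 2  [d.fin + e.depth - 48]
20. n12.val = -6  [e.depth - 36]
21. n12.lim = false  [e.depth > 30]
22. n5.off = -2  [A₁.off + B.key - 28]
23. n5.val = 18  [B.key + A₁.off - 8]
24. n5.lim = true  [A₁.off > 1]
25. n16.sig = false  [false]
26. n16.val = -3  [A₁.off - 1]
27. n18.env = false  [terminal]
28. n19.env = true  [terminal]
29. n17.off = 6  [6]
30. n17.val = 12  [12]
31. n17.lim = true  [h₀.env == false]
32. n16.key = 20  [A.off + A.val + 2]
33. n4.off = 16  [B.key + A₁.val - 22]
34. n4.val = 24  [A₁.off + 26]
35. n4.lim = true  [A₁.val > 17]
36. n20.sig = false  [A.off > 16]
37. n20.val = 10  [10]
38. n21.sig = false  [B₀.sig == true]
39. n21.val = 5  [B₀.val * -2 + 25]
40. n23.env = true  [terminal]
41. n24.fin = 6  [terminal]
42. n22.off = 25  [25]
43. n22.val = 23  [d.fin * -2 + 35]
44. n22.lim = true  [h.env == true]
45. n25.fin = 11  [terminal]
46. n26.env = false  [terminal]
47. n21.key = 24  [A.val + 1]
48. n20.key = 24  [24]
49. n1.pre = false  [S.wid == false]
50. n27.fin = -6  [terminal]
51. n0.pre = true  [S₀.wid == false]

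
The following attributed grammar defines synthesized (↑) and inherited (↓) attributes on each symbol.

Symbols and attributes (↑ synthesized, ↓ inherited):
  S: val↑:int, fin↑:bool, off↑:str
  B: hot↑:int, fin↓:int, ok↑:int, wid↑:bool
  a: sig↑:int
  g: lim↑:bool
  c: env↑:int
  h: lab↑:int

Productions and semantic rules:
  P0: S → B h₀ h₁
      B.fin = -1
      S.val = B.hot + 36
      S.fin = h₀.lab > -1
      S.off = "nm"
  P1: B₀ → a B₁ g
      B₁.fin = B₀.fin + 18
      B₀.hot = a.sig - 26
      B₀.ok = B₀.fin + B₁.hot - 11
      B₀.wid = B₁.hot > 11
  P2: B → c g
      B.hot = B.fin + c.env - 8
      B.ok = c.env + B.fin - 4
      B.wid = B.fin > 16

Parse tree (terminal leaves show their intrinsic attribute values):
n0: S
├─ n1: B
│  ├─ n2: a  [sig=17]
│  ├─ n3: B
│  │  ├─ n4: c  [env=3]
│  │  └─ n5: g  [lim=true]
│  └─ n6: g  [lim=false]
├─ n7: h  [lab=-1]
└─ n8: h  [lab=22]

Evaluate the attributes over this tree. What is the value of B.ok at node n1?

1. n1.fin = -1  [-1]
2. n2.sig = 17  [terminal]
3. n3.fin = 17  [B₀.fin + 18]
4. n4.env = 3  [terminal]
5. n5.lim = true  [terminal]
6. n3.hot = 12  [B.fin + c.env - 8]
7. n3.ok = 16  [c.env + B.fin - 4]
8. n3.wid = true  [B.fin > 16]
9. n6.lim = false  [terminal]
10. n1.hot = -9  [a.sig - 26]
11. n1.ok = 0  [B₀.fin + B₁.hot - 11]
12. n1.wid = true  [B₁.hot > 11]
13. n7.lab = -1  [terminal]
14. n8.lab = 22  [terminal]
15. n0.val = 27  [B.hot + 36]
16. n0.fin = false  [h₀.lab > -1]
17. n0.off = "nm"  ["nm"]

0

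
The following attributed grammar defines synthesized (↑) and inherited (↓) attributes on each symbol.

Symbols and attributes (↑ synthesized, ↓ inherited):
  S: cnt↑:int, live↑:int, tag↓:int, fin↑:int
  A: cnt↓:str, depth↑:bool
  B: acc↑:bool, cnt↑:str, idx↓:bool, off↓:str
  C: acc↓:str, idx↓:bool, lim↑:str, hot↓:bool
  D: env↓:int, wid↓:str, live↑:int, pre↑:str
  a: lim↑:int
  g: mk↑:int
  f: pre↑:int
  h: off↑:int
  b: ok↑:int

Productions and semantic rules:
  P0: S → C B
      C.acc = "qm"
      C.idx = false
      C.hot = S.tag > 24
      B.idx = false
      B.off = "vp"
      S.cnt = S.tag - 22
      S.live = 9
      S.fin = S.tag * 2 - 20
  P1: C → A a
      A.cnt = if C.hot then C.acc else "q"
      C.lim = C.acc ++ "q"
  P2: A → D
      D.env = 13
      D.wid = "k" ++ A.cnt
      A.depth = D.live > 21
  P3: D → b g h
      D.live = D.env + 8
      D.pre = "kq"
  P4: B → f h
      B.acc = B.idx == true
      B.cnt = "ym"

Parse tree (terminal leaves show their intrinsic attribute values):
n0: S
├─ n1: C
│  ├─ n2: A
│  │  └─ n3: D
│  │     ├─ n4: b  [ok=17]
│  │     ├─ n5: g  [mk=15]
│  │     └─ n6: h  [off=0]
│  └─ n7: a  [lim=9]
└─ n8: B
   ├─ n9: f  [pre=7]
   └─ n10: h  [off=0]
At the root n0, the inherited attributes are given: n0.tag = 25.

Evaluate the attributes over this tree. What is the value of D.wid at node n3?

"kqm"

1. n0.tag = 25  [given at root]
2. n1.acc = "qm"  ["qm"]
3. n1.idx = false  [false]
4. n1.hot = true  [S.tag > 24]
5. n2.cnt = "qm"  [if C.hot then C.acc else "q"]
6. n3.env = 13  [13]
7. n3.wid = "kqm"  ["k" ++ A.cnt]
8. n4.ok = 17  [terminal]
9. n5.mk = 15  [terminal]
10. n6.off = 0  [terminal]
11. n3.live = 21  [D.env + 8]
12. n3.pre = "kq"  ["kq"]
13. n2.depth = false  [D.live > 21]
14. n7.lim = 9  [terminal]
15. n1.lim = "qmq"  [C.acc ++ "q"]
16. n8.idx = false  [false]
17. n8.off = "vp"  ["vp"]
18. n9.pre = 7  [terminal]
19. n10.off = 0  [terminal]
20. n8.acc = false  [B.idx == true]
21. n8.cnt = "ym"  ["ym"]
22. n0.cnt = 3  [S.tag - 22]
23. n0.live = 9  [9]
24. n0.fin = 30  [S.tag * 2 - 20]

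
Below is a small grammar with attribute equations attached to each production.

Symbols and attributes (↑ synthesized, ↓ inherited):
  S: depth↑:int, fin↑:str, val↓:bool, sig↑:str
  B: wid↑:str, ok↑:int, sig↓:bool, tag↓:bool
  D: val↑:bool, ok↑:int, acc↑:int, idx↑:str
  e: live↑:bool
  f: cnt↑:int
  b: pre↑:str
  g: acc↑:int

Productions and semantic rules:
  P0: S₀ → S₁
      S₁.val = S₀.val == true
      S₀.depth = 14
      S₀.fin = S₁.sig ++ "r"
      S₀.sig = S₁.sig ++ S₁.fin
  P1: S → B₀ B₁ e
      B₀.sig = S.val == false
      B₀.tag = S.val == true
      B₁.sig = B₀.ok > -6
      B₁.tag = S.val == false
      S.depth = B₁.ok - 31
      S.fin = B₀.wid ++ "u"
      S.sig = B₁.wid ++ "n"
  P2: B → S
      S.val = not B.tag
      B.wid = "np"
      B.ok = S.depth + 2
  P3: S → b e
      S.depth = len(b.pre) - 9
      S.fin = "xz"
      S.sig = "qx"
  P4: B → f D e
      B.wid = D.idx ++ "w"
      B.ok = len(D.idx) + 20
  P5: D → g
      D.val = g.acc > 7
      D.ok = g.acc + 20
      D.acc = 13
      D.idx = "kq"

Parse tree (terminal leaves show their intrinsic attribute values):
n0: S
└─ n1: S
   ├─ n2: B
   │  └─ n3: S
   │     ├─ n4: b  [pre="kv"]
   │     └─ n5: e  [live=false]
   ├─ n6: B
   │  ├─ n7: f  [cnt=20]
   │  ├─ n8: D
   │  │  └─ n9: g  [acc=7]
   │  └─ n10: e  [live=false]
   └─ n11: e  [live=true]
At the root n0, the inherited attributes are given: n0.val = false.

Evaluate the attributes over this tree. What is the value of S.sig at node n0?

"kqwnnpu"

1. n0.val = false  [given at root]
2. n1.val = false  [S₀.val == true]
3. n2.sig = true  [S.val == false]
4. n2.tag = false  [S.val == true]
5. n3.val = true  [not B.tag]
6. n4.pre = "kv"  [terminal]
7. n5.live = false  [terminal]
8. n3.depth = -7  [len(b.pre) - 9]
9. n3.fin = "xz"  ["xz"]
10. n3.sig = "qx"  ["qx"]
11. n2.wid = "np"  ["np"]
12. n2.ok = -5  [S.depth + 2]
13. n6.sig = true  [B₀.ok > -6]
14. n6.tag = true  [S.val == false]
15. n7.cnt = 20  [terminal]
16. n9.acc = 7  [terminal]
17. n8.val = false  [g.acc > 7]
18. n8.ok = 27  [g.acc + 20]
19. n8.acc = 13  [13]
20. n8.idx = "kq"  ["kq"]
21. n10.live = false  [terminal]
22. n6.wid = "kqw"  [D.idx ++ "w"]
23. n6.ok = 22  [len(D.idx) + 20]
24. n11.live = true  [terminal]
25. n1.depth = -9  [B₁.ok - 31]
26. n1.fin = "npu"  [B₀.wid ++ "u"]
27. n1.sig = "kqwn"  [B₁.wid ++ "n"]
28. n0.depth = 14  [14]
29. n0.fin = "kqwnr"  [S₁.sig ++ "r"]
30. n0.sig = "kqwnnpu"  [S₁.sig ++ S₁.fin]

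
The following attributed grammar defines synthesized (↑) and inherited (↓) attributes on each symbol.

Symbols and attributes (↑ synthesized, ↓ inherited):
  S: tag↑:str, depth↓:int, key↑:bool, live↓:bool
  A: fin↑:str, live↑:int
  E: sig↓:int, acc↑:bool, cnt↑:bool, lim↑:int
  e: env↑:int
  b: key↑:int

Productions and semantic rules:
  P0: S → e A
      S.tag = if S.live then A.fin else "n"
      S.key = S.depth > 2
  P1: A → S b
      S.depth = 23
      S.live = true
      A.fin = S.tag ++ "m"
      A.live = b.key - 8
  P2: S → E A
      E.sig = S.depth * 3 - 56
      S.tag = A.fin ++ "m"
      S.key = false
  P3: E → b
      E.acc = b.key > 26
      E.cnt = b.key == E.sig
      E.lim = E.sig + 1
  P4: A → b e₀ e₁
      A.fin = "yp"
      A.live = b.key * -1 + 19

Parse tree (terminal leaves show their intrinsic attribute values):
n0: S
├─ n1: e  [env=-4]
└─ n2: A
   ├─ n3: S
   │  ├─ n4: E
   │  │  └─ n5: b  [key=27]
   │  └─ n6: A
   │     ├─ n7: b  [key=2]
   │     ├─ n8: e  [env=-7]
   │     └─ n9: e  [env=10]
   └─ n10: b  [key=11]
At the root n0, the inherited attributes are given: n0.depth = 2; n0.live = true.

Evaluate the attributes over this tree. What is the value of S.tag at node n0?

1. n0.depth = 2  [given at root]
2. n0.live = true  [given at root]
3. n1.env = -4  [terminal]
4. n3.depth = 23  [23]
5. n3.live = true  [true]
6. n4.sig = 13  [S.depth * 3 - 56]
7. n5.key = 27  [terminal]
8. n4.acc = true  [b.key > 26]
9. n4.cnt = false  [b.key == E.sig]
10. n4.lim = 14  [E.sig + 1]
11. n7.key = 2  [terminal]
12. n8.env = -7  [terminal]
13. n9.env = 10  [terminal]
14. n6.fin = "yp"  ["yp"]
15. n6.live = 17  [b.key * -1 + 19]
16. n3.tag = "ypm"  [A.fin ++ "m"]
17. n3.key = false  [false]
18. n10.key = 11  [terminal]
19. n2.fin = "ypmm"  [S.tag ++ "m"]
20. n2.live = 3  [b.key - 8]
21. n0.tag = "ypmm"  [if S.live then A.fin else "n"]
22. n0.key = false  [S.depth > 2]

"ypmm"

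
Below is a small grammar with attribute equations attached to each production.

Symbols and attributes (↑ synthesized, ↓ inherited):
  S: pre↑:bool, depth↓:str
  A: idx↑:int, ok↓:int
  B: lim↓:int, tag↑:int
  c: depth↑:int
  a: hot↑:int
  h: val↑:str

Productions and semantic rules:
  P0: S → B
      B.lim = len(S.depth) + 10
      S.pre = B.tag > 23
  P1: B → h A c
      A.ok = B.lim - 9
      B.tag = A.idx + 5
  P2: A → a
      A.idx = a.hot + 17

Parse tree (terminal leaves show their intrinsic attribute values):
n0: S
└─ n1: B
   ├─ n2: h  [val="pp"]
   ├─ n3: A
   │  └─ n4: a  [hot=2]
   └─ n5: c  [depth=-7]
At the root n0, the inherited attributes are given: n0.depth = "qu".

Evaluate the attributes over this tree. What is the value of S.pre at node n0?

1. n0.depth = "qu"  [given at root]
2. n1.lim = 12  [len(S.depth) + 10]
3. n2.val = "pp"  [terminal]
4. n3.ok = 3  [B.lim - 9]
5. n4.hot = 2  [terminal]
6. n3.idx = 19  [a.hot + 17]
7. n5.depth = -7  [terminal]
8. n1.tag = 24  [A.idx + 5]
9. n0.pre = true  [B.tag > 23]

true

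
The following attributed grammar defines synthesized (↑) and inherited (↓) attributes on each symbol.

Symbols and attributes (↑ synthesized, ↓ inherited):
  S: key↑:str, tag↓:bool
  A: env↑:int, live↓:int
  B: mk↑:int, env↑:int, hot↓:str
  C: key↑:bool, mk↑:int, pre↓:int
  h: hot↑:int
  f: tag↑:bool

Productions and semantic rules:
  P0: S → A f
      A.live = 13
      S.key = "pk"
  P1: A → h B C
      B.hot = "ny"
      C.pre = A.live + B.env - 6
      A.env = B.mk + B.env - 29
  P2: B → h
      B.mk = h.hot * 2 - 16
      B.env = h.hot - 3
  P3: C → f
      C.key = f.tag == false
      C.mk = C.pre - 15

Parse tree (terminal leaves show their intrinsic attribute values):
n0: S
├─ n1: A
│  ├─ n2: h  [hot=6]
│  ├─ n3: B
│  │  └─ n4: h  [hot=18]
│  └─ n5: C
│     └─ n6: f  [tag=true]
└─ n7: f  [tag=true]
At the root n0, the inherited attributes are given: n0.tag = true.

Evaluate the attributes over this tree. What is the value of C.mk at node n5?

1. n0.tag = true  [given at root]
2. n1.live = 13  [13]
3. n2.hot = 6  [terminal]
4. n3.hot = "ny"  ["ny"]
5. n4.hot = 18  [terminal]
6. n3.mk = 20  [h.hot * 2 - 16]
7. n3.env = 15  [h.hot - 3]
8. n5.pre = 22  [A.live + B.env - 6]
9. n6.tag = true  [terminal]
10. n5.key = false  [f.tag == false]
11. n5.mk = 7  [C.pre - 15]
12. n1.env = 6  [B.mk + B.env - 29]
13. n7.tag = true  [terminal]
14. n0.key = "pk"  ["pk"]

7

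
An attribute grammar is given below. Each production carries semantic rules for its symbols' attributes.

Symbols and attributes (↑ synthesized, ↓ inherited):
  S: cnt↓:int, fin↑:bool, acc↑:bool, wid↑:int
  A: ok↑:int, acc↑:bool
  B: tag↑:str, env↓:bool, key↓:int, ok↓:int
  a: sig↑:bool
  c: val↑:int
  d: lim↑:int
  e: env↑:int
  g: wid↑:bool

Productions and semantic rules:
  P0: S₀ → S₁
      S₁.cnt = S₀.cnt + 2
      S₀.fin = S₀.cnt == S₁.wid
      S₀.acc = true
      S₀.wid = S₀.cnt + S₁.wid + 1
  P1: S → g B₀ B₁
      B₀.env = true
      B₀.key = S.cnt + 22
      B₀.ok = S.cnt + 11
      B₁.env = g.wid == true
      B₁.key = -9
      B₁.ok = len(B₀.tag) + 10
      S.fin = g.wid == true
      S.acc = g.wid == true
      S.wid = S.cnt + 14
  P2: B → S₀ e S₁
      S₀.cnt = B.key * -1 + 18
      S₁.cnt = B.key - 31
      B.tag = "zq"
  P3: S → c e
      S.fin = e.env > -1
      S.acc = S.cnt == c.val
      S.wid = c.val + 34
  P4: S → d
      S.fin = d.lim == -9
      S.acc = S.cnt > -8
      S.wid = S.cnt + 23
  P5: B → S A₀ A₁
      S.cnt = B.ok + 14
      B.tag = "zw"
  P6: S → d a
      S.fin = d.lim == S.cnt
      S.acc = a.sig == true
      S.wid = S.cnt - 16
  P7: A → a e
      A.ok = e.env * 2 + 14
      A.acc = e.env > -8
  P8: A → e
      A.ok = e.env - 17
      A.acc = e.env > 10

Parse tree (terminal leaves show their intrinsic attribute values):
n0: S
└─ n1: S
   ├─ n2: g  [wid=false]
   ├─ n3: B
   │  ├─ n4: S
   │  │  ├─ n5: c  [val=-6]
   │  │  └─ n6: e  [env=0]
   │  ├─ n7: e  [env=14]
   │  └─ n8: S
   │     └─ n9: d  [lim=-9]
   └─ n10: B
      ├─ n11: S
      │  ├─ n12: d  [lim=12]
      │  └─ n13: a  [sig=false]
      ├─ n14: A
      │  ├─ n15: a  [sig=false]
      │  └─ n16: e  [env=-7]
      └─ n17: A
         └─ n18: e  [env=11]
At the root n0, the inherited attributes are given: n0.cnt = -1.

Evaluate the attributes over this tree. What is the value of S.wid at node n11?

1. n0.cnt = -1  [given at root]
2. n1.cnt = 1  [S₀.cnt + 2]
3. n2.wid = false  [terminal]
4. n3.env = true  [true]
5. n3.key = 23  [S.cnt + 22]
6. n3.ok = 12  [S.cnt + 11]
7. n4.cnt = -5  [B.key * -1 + 18]
8. n5.val = -6  [terminal]
9. n6.env = 0  [terminal]
10. n4.fin = true  [e.env > -1]
11. n4.acc = false  [S.cnt == c.val]
12. n4.wid = 28  [c.val + 34]
13. n7.env = 14  [terminal]
14. n8.cnt = -8  [B.key - 31]
15. n9.lim = -9  [terminal]
16. n8.fin = true  [d.lim == -9]
17. n8.acc = false  [S.cnt > -8]
18. n8.wid = 15  [S.cnt + 23]
19. n3.tag = "zq"  ["zq"]
20. n10.env = false  [g.wid == true]
21. n10.key = -9  [-9]
22. n10.ok = 12  [len(B₀.tag) + 10]
23. n11.cnt = 26  [B.ok + 14]
24. n12.lim = 12  [terminal]
25. n13.sig = false  [terminal]
26. n11.fin = false  [d.lim == S.cnt]
27. n11.acc = false  [a.sig == true]
28. n11.wid = 10  [S.cnt - 16]
29. n15.sig = false  [terminal]
30. n16.env = -7  [terminal]
31. n14.ok = 0  [e.env * 2 + 14]
32. n14.acc = true  [e.env > -8]
33. n18.env = 11  [terminal]
34. n17.ok = -6  [e.env - 17]
35. n17.acc = true  [e.env > 10]
36. n10.tag = "zw"  ["zw"]
37. n1.fin = false  [g.wid == true]
38. n1.acc = false  [g.wid == true]
39. n1.wid = 15  [S.cnt + 14]
40. n0.fin = false  [S₀.cnt == S₁.wid]
41. n0.acc = true  [true]
42. n0.wid = 15  [S₀.cnt + S₁.wid + 1]

10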